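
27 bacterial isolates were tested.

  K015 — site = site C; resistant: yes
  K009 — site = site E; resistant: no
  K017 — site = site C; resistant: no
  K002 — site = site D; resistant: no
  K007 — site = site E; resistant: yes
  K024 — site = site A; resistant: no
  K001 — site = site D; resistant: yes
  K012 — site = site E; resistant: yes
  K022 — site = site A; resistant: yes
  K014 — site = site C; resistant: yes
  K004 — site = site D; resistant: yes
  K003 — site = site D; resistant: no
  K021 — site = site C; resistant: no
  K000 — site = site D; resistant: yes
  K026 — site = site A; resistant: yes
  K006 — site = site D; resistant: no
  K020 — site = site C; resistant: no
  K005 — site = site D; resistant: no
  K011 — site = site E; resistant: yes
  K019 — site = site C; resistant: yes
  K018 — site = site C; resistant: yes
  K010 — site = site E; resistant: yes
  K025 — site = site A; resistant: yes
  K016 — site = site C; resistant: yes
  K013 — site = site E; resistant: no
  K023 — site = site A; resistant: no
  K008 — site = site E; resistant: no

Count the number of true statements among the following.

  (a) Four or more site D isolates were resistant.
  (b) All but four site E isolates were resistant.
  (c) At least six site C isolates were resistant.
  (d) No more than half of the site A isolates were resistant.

0

(a) site D: |A| = 7, |A ∩ B| = 3; needs |A ∩ B| ≥ 4 — false.
(b) site E: |A| = 7, |A ∩ B| = 4; needs |A ∖ B| = 4 — false.
(c) site C: |A| = 8, |A ∩ B| = 5; needs |A ∩ B| ≥ 6 — false.
(d) site A: |A| = 5, |A ∩ B| = 3; needs |A ∩ B| ≤ |A ∖ B| — false.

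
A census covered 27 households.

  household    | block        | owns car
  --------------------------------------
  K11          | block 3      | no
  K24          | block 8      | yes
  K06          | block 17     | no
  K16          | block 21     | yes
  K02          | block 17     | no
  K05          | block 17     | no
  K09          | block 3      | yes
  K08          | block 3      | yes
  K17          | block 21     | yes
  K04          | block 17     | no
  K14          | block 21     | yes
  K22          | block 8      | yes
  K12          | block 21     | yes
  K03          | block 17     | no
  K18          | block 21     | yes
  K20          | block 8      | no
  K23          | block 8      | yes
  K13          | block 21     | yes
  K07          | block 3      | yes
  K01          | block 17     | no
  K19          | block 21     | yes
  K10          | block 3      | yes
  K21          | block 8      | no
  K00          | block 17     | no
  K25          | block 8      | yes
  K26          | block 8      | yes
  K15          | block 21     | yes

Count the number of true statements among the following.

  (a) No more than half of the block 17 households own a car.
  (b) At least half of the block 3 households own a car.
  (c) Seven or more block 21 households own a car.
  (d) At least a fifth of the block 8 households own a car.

4

(a) block 17: |A| = 7, |A ∩ B| = 0; needs |A ∩ B| ≤ |A ∖ B| — true.
(b) block 3: |A| = 5, |A ∩ B| = 4; needs |A ∩ B| ≥ |A ∖ B| — true.
(c) block 21: |A| = 8, |A ∩ B| = 8; needs |A ∩ B| ≥ 7 — true.
(d) block 8: |A| = 7, |A ∩ B| = 5; needs |A ∩ B| / |A| ≥ 1/5 — true.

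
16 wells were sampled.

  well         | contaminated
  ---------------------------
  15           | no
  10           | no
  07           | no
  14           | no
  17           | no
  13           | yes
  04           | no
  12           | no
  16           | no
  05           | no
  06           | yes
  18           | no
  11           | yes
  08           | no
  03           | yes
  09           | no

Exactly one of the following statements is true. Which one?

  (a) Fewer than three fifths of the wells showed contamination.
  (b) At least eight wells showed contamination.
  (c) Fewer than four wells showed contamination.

(a)

|A| = 16, |A ∩ B| = 4, |A ∖ B| = 12.
(a) requires |A ∩ B| / |A| < 3/5: true.
(b) requires |A ∩ B| ≥ 8: false.
(c) requires |A ∩ B| < 4: false.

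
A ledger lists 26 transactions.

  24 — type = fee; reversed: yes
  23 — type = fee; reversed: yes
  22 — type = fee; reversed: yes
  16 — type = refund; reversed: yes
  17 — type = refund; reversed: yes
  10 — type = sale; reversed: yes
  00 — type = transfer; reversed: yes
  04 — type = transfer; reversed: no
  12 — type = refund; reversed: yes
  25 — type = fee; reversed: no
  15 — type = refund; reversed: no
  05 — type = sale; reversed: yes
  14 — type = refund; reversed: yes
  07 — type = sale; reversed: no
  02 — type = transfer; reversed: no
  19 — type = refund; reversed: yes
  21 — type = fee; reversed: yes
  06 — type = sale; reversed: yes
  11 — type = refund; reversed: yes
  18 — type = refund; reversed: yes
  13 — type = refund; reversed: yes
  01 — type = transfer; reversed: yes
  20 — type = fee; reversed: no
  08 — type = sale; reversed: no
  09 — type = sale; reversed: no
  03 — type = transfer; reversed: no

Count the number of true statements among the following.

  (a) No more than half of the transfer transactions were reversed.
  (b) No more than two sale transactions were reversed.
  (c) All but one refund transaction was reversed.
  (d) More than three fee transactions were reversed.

3

(a) transfer: |A| = 5, |A ∩ B| = 2; needs |A ∩ B| ≤ |A ∖ B| — true.
(b) sale: |A| = 6, |A ∩ B| = 3; needs |A ∩ B| ≤ 2 — false.
(c) refund: |A| = 9, |A ∩ B| = 8; needs |A ∖ B| = 1 — true.
(d) fee: |A| = 6, |A ∩ B| = 4; needs |A ∩ B| > 3 — true.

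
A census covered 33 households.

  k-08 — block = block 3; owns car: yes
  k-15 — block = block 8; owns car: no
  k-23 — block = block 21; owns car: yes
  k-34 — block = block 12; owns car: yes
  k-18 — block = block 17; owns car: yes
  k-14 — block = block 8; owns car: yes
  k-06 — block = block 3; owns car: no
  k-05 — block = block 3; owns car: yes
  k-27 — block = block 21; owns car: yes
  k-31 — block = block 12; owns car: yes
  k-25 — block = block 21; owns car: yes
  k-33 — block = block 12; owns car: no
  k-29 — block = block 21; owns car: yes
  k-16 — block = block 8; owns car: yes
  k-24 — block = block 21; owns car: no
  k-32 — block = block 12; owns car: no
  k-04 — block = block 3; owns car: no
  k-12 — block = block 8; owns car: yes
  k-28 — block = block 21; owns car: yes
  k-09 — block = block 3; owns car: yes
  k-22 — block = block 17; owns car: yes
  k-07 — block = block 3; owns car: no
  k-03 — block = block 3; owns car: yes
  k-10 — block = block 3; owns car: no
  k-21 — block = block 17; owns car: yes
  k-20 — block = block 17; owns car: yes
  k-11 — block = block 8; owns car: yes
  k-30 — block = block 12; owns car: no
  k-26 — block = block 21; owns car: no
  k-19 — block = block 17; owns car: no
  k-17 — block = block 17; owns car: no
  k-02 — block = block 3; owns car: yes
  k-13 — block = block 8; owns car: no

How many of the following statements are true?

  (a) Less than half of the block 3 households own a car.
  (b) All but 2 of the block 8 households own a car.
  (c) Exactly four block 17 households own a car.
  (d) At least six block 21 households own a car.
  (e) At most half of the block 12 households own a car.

3

(a) block 3: |A| = 9, |A ∩ B| = 5; needs |A ∩ B| < |A ∖ B| — false.
(b) block 8: |A| = 6, |A ∩ B| = 4; needs |A ∖ B| = 2 — true.
(c) block 17: |A| = 6, |A ∩ B| = 4; needs |A ∩ B| = 4 — true.
(d) block 21: |A| = 7, |A ∩ B| = 5; needs |A ∩ B| ≥ 6 — false.
(e) block 12: |A| = 5, |A ∩ B| = 2; needs |A ∩ B| ≤ |A ∖ B| — true.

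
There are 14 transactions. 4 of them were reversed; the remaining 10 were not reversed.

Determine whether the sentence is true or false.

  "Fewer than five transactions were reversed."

'Fewer than five transactions were reversed' holds iff |A ∩ B| < 5.
|A| = 14, |A ∩ B| = 4, |A ∖ B| = 10.
|A ∩ B| = 4, so the statement is true.

True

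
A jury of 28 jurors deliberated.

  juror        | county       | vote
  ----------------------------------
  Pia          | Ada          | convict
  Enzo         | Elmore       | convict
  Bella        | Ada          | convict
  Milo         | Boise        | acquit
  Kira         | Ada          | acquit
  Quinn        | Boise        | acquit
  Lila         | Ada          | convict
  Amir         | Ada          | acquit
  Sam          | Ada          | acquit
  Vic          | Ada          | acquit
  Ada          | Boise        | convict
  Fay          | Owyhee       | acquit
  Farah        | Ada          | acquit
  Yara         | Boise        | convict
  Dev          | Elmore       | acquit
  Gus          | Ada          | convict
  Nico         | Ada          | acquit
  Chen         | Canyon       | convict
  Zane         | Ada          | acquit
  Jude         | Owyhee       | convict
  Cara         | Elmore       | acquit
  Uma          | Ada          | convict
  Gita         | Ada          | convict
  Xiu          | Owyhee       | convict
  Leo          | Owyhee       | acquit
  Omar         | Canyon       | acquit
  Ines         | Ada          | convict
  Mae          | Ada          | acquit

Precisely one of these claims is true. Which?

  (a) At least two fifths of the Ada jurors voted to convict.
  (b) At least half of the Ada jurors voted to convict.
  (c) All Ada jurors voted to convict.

|A| = 15, |A ∩ B| = 7, |A ∖ B| = 8.
(a) requires |A ∩ B| / |A| ≥ 2/5: true.
(b) requires |A ∩ B| ≥ |A ∖ B|: false.
(c) requires A ⊆ B, i.e. every element of A is in B (|A ∖ B| = 0): false.

(a)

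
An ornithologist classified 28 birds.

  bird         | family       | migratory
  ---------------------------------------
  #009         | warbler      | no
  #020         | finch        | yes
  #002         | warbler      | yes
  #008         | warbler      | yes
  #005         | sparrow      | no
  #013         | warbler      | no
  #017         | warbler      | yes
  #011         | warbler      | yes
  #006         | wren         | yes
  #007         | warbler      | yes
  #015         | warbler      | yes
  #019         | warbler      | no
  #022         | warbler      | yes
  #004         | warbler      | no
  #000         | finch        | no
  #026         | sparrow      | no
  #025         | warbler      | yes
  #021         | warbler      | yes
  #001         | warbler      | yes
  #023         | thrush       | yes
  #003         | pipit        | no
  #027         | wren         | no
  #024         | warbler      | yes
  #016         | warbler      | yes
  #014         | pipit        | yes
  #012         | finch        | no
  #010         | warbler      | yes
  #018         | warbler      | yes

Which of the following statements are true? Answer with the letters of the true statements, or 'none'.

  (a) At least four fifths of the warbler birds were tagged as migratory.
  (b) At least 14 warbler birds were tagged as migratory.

(b)

|A| = 18, |A ∩ B| = 14, |A ∖ B| = 4.
(a) |A ∩ B| / |A| ≥ 4/5: fails.
(b) |A ∩ B| ≥ 14: holds.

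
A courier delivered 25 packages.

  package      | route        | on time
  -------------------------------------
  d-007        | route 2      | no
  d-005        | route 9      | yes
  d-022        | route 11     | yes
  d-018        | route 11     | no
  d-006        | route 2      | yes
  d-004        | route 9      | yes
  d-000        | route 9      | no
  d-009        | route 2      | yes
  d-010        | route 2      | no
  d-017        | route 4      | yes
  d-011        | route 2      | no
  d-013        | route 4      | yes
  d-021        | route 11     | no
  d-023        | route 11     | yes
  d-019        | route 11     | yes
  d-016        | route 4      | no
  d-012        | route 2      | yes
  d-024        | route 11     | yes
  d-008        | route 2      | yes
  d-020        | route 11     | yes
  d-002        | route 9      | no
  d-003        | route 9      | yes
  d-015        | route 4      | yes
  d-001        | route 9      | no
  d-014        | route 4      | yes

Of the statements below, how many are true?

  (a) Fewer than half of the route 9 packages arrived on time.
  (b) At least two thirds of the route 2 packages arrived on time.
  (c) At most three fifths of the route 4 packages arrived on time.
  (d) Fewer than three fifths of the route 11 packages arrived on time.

0

(a) route 9: |A| = 6, |A ∩ B| = 3; needs |A ∩ B| < |A ∖ B| — false.
(b) route 2: |A| = 7, |A ∩ B| = 4; needs |A ∩ B| / |A| ≥ 2/3 — false.
(c) route 4: |A| = 5, |A ∩ B| = 4; needs |A ∩ B| / |A| ≤ 3/5 — false.
(d) route 11: |A| = 7, |A ∩ B| = 5; needs |A ∩ B| / |A| < 3/5 — false.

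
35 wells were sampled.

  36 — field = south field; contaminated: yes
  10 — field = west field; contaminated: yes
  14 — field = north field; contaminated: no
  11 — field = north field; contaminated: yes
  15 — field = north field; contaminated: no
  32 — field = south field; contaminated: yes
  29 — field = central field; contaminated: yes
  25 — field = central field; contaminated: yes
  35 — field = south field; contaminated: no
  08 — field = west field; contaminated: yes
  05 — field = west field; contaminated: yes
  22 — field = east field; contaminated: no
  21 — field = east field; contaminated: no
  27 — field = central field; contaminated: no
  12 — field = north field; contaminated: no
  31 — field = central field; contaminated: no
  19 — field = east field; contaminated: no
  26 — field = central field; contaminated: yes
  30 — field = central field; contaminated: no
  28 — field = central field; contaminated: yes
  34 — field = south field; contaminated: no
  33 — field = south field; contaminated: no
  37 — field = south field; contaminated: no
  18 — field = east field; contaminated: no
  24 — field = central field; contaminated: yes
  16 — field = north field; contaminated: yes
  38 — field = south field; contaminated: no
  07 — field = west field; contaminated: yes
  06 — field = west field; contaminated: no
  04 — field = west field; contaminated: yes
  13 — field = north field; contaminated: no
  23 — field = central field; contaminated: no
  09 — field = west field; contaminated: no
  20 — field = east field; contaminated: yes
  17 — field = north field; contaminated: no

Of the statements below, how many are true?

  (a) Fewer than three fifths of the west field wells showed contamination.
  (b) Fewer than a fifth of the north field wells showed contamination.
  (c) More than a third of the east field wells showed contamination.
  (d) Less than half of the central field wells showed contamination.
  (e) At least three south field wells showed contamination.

(a) west field: |A| = 7, |A ∩ B| = 5; needs |A ∩ B| / |A| < 3/5 — false.
(b) north field: |A| = 7, |A ∩ B| = 2; needs |A ∩ B| / |A| < 1/5 — false.
(c) east field: |A| = 5, |A ∩ B| = 1; needs |A ∩ B| / |A| > 1/3 — false.
(d) central field: |A| = 9, |A ∩ B| = 5; needs |A ∩ B| < |A ∖ B| — false.
(e) south field: |A| = 7, |A ∩ B| = 2; needs |A ∩ B| ≥ 3 — false.

0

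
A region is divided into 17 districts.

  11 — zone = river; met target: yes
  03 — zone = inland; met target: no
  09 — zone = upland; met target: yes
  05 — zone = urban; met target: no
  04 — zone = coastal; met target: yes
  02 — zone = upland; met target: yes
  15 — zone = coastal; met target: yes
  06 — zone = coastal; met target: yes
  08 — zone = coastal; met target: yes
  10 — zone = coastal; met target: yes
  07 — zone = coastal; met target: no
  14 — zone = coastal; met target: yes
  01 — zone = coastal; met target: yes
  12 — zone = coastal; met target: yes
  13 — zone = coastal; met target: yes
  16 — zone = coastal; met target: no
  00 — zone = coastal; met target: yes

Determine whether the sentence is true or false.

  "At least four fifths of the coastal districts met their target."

True

'At least four fifths of the coastal districts met their target' holds iff |A ∩ B| / |A| ≥ 4/5.
A (the restrictor) = {04, 15, 06, 08, 10, 07, 14, 01, 12, 13, 16, 00}, |A| = 12.
A ∩ B = {04, 15, 06, 08, 10, 14, 01, 12, 13, 00}, so |A ∩ B| = 10.
A ∖ B = {07, 16}, so |A ∖ B| = 2.
|A ∩ B|/|A| = 10/12, so the statement is true.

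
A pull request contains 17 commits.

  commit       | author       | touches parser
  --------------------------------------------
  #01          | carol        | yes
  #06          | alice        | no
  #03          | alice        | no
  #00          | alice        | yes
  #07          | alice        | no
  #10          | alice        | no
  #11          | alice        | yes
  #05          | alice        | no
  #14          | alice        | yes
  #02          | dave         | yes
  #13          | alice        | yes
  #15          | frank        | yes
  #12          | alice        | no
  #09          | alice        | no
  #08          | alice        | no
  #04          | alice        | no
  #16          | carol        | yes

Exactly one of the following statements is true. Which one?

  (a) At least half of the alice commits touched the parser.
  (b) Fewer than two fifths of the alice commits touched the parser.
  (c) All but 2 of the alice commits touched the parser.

(b)

|A| = 13, |A ∩ B| = 4, |A ∖ B| = 9.
(a) requires |A ∩ B| ≥ |A ∖ B|: false.
(b) requires |A ∩ B| / |A| < 2/5: true.
(c) requires |A ∖ B| = 2: false.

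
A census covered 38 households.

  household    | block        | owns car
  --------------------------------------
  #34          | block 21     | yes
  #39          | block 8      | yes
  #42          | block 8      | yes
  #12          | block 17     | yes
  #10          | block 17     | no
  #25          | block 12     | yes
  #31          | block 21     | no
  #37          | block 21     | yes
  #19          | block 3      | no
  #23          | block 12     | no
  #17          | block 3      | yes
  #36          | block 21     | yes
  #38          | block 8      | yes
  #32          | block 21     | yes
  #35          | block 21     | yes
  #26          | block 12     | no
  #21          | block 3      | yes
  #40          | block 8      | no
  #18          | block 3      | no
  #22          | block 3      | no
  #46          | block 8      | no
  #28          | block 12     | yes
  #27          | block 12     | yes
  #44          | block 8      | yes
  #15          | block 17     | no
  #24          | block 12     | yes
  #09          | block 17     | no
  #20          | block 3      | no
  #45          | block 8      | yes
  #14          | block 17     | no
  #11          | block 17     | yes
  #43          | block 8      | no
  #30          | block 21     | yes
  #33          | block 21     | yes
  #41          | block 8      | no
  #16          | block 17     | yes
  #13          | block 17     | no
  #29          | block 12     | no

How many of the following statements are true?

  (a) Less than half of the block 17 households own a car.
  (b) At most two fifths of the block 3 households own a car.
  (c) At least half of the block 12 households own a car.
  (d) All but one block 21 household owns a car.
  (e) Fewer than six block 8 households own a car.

5

(a) block 17: |A| = 8, |A ∩ B| = 3; needs |A ∩ B| < |A ∖ B| — true.
(b) block 3: |A| = 6, |A ∩ B| = 2; needs |A ∩ B| / |A| ≤ 2/5 — true.
(c) block 12: |A| = 7, |A ∩ B| = 4; needs |A ∩ B| ≥ |A ∖ B| — true.
(d) block 21: |A| = 8, |A ∩ B| = 7; needs |A ∖ B| = 1 — true.
(e) block 8: |A| = 9, |A ∩ B| = 5; needs |A ∩ B| < 6 — true.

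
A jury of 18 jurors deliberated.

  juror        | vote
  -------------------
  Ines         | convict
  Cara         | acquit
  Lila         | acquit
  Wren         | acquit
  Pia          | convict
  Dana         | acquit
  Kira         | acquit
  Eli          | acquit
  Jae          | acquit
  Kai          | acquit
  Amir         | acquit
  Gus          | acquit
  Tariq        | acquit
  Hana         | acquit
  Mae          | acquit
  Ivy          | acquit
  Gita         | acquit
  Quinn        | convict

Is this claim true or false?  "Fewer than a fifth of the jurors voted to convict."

'Fewer than a fifth of the jurors voted to convict' holds iff |A ∩ B| / |A| < 1/5.
|A| = 18, |A ∩ B| = 3, |A ∖ B| = 15.
|A ∩ B|/|A| = 3/18, so the statement is true.

True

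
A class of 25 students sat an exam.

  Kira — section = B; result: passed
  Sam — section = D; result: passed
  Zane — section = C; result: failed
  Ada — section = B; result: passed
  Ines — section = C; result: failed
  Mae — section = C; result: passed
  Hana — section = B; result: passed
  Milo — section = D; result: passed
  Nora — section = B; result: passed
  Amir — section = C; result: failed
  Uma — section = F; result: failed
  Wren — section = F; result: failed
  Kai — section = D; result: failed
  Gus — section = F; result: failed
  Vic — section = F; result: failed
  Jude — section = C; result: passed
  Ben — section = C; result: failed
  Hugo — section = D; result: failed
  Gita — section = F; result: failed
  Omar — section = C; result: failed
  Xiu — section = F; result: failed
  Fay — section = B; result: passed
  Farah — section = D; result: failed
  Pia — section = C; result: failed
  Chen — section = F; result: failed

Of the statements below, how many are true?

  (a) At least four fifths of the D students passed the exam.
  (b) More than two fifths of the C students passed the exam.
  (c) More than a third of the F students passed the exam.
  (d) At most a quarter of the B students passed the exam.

(a) D: |A| = 5, |A ∩ B| = 2; needs |A ∩ B| / |A| ≥ 4/5 — false.
(b) C: |A| = 8, |A ∩ B| = 2; needs |A ∩ B| / |A| > 2/5 — false.
(c) F: |A| = 7, |A ∩ B| = 0; needs |A ∩ B| / |A| > 1/3 — false.
(d) B: |A| = 5, |A ∩ B| = 5; needs |A ∩ B| / |A| ≤ 1/4 — false.

0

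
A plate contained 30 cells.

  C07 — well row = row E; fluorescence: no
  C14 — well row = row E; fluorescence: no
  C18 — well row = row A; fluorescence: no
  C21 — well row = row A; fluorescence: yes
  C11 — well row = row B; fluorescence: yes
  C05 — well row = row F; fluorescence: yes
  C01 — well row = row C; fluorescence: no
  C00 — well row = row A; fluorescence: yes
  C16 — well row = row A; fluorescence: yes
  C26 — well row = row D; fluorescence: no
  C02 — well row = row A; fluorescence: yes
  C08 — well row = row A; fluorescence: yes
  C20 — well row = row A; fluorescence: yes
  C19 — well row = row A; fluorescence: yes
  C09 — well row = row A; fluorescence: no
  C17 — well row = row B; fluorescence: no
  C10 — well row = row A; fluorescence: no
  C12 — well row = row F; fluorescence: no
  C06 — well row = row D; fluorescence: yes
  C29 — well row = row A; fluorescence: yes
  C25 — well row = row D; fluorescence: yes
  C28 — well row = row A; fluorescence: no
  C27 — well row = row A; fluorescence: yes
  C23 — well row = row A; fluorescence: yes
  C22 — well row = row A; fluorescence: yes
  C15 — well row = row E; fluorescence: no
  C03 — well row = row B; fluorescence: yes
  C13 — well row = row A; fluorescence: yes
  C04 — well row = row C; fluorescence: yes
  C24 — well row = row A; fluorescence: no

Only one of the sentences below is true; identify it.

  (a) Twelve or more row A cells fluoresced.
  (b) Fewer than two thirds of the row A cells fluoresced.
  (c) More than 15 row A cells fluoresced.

|A| = 17, |A ∩ B| = 12, |A ∖ B| = 5.
(a) requires |A ∩ B| ≥ 12: true.
(b) requires |A ∩ B| / |A| < 2/3: false.
(c) requires |A ∩ B| > 15: false.

(a)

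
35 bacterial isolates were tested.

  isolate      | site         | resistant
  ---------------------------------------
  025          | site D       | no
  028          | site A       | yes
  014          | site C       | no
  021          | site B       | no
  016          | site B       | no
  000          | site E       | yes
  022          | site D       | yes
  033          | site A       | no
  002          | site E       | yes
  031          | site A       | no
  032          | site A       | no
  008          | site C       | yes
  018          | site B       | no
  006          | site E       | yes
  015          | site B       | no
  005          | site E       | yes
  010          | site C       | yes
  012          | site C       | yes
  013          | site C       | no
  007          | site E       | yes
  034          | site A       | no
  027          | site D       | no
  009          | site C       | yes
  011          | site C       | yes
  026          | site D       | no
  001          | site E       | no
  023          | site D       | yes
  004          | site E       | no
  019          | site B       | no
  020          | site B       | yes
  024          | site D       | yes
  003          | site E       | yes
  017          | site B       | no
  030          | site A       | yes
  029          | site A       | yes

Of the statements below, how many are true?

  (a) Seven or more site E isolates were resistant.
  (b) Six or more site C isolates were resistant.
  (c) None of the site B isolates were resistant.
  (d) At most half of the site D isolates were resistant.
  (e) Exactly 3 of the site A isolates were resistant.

(a) site E: |A| = 8, |A ∩ B| = 6; needs |A ∩ B| ≥ 7 — false.
(b) site C: |A| = 7, |A ∩ B| = 5; needs |A ∩ B| ≥ 6 — false.
(c) site B: |A| = 7, |A ∩ B| = 1; needs A ∩ B = ∅ (|A ∩ B| = 0) — false.
(d) site D: |A| = 6, |A ∩ B| = 3; needs |A ∩ B| ≤ |A ∖ B| — true.
(e) site A: |A| = 7, |A ∩ B| = 3; needs |A ∩ B| = 3 — true.

2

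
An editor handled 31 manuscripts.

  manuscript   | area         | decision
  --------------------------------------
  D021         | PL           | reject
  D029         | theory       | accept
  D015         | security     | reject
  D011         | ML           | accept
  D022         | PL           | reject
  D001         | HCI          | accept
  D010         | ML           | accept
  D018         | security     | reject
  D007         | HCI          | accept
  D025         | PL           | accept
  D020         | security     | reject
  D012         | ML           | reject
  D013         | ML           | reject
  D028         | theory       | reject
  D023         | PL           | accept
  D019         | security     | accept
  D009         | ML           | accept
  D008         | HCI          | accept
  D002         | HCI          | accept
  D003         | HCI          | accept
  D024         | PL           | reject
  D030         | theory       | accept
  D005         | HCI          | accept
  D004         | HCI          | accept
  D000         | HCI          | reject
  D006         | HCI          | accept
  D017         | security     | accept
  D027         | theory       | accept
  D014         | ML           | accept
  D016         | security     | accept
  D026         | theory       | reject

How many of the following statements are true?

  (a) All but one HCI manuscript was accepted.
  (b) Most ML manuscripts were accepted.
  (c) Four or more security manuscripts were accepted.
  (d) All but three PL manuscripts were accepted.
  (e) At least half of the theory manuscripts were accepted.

(a) HCI: |A| = 9, |A ∩ B| = 8; needs |A ∖ B| = 1 — true.
(b) ML: |A| = 6, |A ∩ B| = 4; needs |A ∩ B| > |A ∖ B| — true.
(c) security: |A| = 6, |A ∩ B| = 3; needs |A ∩ B| ≥ 4 — false.
(d) PL: |A| = 5, |A ∩ B| = 2; needs |A ∖ B| = 3 — true.
(e) theory: |A| = 5, |A ∩ B| = 3; needs |A ∩ B| ≥ |A ∖ B| — true.

4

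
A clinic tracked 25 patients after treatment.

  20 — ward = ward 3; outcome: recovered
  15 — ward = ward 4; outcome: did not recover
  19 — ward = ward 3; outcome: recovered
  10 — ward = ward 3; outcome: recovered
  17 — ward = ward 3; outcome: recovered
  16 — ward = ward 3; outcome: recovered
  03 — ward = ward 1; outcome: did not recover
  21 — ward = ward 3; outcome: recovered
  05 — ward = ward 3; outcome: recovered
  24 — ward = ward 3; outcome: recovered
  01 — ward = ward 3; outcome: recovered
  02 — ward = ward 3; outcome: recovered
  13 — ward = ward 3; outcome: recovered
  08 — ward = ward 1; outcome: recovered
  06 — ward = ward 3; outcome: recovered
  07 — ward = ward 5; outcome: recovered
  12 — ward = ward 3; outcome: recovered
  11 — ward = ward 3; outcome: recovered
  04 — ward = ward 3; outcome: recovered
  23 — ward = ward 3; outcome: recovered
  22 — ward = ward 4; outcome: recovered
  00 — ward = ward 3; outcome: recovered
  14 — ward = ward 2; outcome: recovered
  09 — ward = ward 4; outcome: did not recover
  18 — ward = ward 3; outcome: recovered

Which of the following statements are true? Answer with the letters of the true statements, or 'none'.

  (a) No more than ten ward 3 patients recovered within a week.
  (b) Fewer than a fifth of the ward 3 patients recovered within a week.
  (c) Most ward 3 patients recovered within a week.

(c)

|A| = 18, |A ∩ B| = 18, |A ∖ B| = 0.
(a) |A ∩ B| ≤ 10: fails.
(b) |A ∩ B| / |A| < 1/5: fails.
(c) |A ∩ B| > |A ∖ B|: holds.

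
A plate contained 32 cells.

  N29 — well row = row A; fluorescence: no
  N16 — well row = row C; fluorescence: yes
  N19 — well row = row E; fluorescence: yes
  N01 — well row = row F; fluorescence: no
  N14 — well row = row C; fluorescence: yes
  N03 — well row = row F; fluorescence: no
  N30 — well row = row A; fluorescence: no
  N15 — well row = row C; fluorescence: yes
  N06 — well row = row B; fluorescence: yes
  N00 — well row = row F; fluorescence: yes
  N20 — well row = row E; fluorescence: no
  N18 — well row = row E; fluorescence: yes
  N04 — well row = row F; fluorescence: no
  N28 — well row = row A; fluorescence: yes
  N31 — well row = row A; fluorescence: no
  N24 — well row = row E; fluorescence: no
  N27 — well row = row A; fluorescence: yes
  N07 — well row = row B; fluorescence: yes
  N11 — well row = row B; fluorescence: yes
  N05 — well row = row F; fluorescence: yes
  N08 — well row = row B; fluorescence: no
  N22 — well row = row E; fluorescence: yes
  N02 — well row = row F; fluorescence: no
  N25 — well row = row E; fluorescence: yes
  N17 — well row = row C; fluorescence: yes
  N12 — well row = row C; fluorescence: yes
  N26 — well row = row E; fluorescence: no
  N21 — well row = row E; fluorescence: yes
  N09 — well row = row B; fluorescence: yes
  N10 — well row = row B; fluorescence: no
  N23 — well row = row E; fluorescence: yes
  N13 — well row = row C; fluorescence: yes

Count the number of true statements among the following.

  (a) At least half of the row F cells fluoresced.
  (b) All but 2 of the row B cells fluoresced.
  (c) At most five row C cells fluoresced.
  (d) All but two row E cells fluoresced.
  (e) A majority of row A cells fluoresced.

(a) row F: |A| = 6, |A ∩ B| = 2; needs |A ∩ B| ≥ |A ∖ B| — false.
(b) row B: |A| = 6, |A ∩ B| = 4; needs |A ∖ B| = 2 — true.
(c) row C: |A| = 6, |A ∩ B| = 6; needs |A ∩ B| ≤ 5 — false.
(d) row E: |A| = 9, |A ∩ B| = 6; needs |A ∖ B| = 2 — false.
(e) row A: |A| = 5, |A ∩ B| = 2; needs |A ∩ B| > |A ∖ B| — false.

1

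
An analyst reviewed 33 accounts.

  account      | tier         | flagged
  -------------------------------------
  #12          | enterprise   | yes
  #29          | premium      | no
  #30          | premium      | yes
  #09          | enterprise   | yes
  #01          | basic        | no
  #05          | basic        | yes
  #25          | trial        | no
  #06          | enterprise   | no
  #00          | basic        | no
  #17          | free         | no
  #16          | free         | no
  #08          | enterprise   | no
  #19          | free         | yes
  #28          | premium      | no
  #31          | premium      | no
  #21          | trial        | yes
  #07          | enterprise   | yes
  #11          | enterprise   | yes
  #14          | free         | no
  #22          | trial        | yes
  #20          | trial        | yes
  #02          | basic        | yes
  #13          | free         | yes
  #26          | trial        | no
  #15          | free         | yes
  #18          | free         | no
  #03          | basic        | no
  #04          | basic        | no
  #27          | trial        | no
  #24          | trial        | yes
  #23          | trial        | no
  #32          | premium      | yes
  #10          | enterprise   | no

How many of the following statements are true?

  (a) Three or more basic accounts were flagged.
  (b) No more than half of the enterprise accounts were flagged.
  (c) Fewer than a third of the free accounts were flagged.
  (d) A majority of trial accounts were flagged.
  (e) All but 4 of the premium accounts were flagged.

0

(a) basic: |A| = 6, |A ∩ B| = 2; needs |A ∩ B| ≥ 3 — false.
(b) enterprise: |A| = 7, |A ∩ B| = 4; needs |A ∩ B| ≤ |A ∖ B| — false.
(c) free: |A| = 7, |A ∩ B| = 3; needs |A ∩ B| / |A| < 1/3 — false.
(d) trial: |A| = 8, |A ∩ B| = 4; needs |A ∩ B| > |A ∖ B| — false.
(e) premium: |A| = 5, |A ∩ B| = 2; needs |A ∖ B| = 4 — false.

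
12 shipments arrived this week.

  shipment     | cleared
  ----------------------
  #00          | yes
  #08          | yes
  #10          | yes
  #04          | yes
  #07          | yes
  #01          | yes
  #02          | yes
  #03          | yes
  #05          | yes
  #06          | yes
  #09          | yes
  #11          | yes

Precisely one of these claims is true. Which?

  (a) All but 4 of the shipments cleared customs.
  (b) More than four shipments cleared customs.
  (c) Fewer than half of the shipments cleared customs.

(b)

|A| = 12, |A ∩ B| = 12, |A ∖ B| = 0.
(a) requires |A ∖ B| = 4: false.
(b) requires |A ∩ B| > 4: true.
(c) requires |A ∩ B| < |A ∖ B|: false.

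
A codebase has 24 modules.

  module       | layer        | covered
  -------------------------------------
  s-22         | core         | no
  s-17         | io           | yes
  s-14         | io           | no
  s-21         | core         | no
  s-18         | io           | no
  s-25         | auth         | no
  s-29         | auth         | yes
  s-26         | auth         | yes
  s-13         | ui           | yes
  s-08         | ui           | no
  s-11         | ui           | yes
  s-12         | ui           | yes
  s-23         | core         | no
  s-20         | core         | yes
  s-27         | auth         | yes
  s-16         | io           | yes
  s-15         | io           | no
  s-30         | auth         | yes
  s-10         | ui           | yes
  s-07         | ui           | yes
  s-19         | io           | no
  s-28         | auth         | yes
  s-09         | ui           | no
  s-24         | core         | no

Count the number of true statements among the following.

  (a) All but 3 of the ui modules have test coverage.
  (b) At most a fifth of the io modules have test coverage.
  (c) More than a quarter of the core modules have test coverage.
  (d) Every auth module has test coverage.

(a) ui: |A| = 7, |A ∩ B| = 5; needs |A ∖ B| = 3 — false.
(b) io: |A| = 6, |A ∩ B| = 2; needs |A ∩ B| / |A| ≤ 1/5 — false.
(c) core: |A| = 5, |A ∩ B| = 1; needs |A ∩ B| / |A| > 1/4 — false.
(d) auth: |A| = 6, |A ∩ B| = 5; needs A ⊆ B, i.e. every element of A is in B (|A ∖ B| = 0) — false.

0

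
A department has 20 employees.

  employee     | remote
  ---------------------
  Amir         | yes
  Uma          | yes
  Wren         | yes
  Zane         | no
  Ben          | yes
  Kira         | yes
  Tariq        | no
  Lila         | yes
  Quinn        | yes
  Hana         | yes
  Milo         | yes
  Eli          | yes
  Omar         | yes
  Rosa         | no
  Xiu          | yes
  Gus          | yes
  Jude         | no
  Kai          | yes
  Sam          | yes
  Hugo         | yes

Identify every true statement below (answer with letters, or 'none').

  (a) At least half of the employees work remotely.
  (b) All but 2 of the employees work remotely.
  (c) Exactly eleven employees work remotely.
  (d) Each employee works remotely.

(a)

|A| = 20, |A ∩ B| = 16, |A ∖ B| = 4.
(a) |A ∩ B| ≥ |A ∖ B|: holds.
(b) |A ∖ B| = 2: fails.
(c) |A ∩ B| = 11: fails.
(d) A ⊆ B, i.e. every element of A is in B (|A ∖ B| = 0): fails.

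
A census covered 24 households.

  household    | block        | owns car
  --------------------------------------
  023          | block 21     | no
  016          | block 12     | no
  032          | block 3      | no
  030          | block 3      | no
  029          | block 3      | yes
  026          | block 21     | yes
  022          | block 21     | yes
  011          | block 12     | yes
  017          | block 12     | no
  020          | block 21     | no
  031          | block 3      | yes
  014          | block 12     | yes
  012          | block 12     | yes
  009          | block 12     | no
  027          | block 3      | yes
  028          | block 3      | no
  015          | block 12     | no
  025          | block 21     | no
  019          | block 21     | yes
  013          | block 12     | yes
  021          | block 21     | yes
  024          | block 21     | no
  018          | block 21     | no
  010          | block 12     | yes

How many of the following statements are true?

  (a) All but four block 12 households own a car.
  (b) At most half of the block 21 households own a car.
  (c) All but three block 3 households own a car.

3

(a) block 12: |A| = 9, |A ∩ B| = 5; needs |A ∖ B| = 4 — true.
(b) block 21: |A| = 9, |A ∩ B| = 4; needs |A ∩ B| ≤ |A ∖ B| — true.
(c) block 3: |A| = 6, |A ∩ B| = 3; needs |A ∖ B| = 3 — true.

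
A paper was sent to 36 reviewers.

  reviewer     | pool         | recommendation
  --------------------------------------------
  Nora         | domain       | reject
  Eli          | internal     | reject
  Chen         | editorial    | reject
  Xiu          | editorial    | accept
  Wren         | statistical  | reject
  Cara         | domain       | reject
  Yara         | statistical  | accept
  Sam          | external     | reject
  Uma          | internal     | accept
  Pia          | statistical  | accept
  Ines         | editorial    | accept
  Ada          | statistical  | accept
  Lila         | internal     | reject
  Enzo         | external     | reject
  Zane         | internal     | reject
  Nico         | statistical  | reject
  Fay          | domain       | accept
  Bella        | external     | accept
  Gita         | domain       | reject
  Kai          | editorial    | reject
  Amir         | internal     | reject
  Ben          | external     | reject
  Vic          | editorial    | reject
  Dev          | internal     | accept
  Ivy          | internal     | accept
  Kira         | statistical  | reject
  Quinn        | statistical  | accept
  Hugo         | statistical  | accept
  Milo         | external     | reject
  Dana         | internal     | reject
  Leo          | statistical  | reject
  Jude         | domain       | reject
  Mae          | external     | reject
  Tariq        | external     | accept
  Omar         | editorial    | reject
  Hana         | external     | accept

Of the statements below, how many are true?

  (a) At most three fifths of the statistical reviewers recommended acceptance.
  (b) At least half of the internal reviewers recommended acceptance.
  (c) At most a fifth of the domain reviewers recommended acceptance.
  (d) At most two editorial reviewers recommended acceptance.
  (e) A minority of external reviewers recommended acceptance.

4

(a) statistical: |A| = 9, |A ∩ B| = 5; needs |A ∩ B| / |A| ≤ 3/5 — true.
(b) internal: |A| = 8, |A ∩ B| = 3; needs |A ∩ B| ≥ |A ∖ B| — false.
(c) domain: |A| = 5, |A ∩ B| = 1; needs |A ∩ B| / |A| ≤ 1/5 — true.
(d) editorial: |A| = 6, |A ∩ B| = 2; needs |A ∩ B| ≤ 2 — true.
(e) external: |A| = 8, |A ∩ B| = 3; needs |A ∩ B| < |A ∖ B| — true.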